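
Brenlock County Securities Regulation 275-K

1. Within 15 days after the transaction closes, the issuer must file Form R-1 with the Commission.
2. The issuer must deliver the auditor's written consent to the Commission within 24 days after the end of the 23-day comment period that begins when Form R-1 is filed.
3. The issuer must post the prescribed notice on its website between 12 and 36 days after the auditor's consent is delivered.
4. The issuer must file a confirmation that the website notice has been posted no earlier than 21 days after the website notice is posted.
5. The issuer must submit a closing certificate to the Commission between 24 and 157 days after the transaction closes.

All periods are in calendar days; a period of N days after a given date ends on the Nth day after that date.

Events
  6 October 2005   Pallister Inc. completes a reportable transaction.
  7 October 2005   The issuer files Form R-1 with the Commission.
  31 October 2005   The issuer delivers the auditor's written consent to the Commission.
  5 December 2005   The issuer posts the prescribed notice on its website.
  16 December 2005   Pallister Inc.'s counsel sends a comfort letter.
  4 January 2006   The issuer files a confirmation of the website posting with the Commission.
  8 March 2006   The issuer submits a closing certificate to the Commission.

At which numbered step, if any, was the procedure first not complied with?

Step 1 — counting 15 days from 6 October 2005 (when the transaction closes) gives a deadline of 21 October 2005; 7 October 2005 is within that limit.
Step 2 — counting 24 days from 30 October 2005 (end of the 23-day comment period, which began when Form R-1 is filed on 7 October 2005) gives a deadline of 23 November 2005; completed 31 October 2005, before the deadline.
Step 3 — 12 and 36 days from 31 October 2005 (when the auditor's consent is delivered) are 12 November 2005 and 6 December 2005 respectively; 5 December 2005 falls inside that range.
Step 4 — must wait 21 days from 5 December 2005 (when the website notice is posted), so not before 26 December 2005; 4 January 2006 is on or after that date.
Step 5 — 24 and 157 days from 6 October 2005 (when the transaction closes) are 30 October 2005 and 12 March 2006 respectively; done 8 March 2006, which is between those dates.

None — every step was satisfied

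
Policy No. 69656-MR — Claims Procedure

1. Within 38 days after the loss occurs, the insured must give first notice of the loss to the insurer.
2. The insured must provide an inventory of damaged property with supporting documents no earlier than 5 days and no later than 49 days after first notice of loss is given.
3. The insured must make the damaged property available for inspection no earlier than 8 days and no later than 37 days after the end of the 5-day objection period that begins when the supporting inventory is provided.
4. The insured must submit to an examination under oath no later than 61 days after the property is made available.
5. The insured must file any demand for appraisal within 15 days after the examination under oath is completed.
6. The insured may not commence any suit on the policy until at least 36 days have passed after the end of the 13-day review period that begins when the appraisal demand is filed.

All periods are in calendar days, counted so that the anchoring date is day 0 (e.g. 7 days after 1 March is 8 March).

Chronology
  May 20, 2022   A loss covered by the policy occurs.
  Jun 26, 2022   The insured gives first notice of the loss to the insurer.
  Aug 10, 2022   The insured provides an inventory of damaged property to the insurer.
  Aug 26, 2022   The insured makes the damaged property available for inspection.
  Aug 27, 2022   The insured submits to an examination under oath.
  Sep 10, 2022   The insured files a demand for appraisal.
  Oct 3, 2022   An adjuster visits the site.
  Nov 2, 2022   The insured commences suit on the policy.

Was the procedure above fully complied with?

Yes

Step 1: 38 days after May 20, 2022 (when the loss occurs) is Jun 27, 2022; done Jun 26, 2022 — timely.
Step 2: the window is 5–49 days after Jun 26, 2022 (when first notice of loss is given), so Jul 1, 2022 through Aug 14, 2022; done Aug 10, 2022 — within the window.
Step 3: the window is 8–37 days after Aug 15, 2022 (end of the 5-day objection period, which began when the supporting inventory is provided on Aug 10, 2022), so Aug 23, 2022 through Sep 21, 2022; Aug 26, 2022 falls inside that range.
Step 4: 61 days after Aug 26, 2022 (when the property is made available) is Oct 26, 2022; done Aug 27, 2022 — timely.
Step 5: 15 days after Aug 27, 2022 (when the examination under oath is completed) is Sep 11, 2022; Sep 10, 2022 is within that limit.
Step 6: the earliest permitted date is 36 days after Sep 23, 2022 (end of the 13-day review period, which began when the appraisal demand is filed on Sep 10, 2022), i.e. Oct 29, 2022; done Nov 2, 2022, after the minimum wait.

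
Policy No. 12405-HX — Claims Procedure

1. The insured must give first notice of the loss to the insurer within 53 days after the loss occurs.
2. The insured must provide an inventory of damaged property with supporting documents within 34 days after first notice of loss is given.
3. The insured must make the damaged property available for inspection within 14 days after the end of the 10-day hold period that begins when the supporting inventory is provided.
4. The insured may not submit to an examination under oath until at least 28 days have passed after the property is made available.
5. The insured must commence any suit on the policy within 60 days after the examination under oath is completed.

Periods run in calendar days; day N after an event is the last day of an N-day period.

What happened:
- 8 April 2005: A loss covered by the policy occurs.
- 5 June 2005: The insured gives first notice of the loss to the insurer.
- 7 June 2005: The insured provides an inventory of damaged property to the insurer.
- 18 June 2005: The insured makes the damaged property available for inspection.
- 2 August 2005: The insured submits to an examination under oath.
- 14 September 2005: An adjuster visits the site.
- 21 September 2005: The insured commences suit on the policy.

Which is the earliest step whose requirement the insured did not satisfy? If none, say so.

Step 1

Step 1: 53 days after 8 April 2005 (when the loss occurs) is 31 May 2005; 5 June 2005 misses that deadline by 5 days.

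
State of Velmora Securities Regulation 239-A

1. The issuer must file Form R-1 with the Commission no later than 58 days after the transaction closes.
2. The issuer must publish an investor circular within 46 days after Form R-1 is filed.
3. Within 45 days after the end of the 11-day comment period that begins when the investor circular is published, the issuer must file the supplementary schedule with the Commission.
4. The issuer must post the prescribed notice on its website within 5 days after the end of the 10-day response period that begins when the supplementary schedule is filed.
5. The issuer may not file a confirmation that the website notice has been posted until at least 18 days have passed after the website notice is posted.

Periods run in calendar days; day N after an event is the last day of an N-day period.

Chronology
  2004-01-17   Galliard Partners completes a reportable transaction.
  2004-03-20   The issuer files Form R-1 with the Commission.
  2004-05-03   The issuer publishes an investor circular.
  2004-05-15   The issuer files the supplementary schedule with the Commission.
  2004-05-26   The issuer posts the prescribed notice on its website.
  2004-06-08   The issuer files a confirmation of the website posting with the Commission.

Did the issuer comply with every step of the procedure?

No

(1) due by 2004-01-17 + 58 days = 2004-03-15; not done until 2004-03-20, 5 days after the deadline.
That is the first point of non-compliance.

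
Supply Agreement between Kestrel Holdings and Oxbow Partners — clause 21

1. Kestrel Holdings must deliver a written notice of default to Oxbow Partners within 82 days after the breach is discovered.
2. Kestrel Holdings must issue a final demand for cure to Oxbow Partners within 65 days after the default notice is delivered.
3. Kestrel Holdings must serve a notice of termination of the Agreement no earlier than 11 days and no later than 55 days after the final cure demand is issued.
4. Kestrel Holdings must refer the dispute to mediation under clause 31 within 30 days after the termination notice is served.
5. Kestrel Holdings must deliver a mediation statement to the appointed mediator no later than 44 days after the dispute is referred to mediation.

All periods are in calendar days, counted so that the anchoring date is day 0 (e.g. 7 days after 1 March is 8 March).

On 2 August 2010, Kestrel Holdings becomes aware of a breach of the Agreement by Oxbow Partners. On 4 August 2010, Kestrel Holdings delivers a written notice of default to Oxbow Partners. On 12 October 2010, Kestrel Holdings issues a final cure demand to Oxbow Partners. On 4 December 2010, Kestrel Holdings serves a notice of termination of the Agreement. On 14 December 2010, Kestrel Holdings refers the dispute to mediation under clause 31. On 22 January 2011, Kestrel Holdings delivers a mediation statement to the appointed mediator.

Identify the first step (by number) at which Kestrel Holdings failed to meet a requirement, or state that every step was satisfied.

Step 2

(1) due by 2 August 2010 + 82 days = 23 October 2010; done 4 August 2010 — timely.
(2) due by 4 August 2010 + 65 days = 8 October 2010; done 12 October 2010 — 4 days late.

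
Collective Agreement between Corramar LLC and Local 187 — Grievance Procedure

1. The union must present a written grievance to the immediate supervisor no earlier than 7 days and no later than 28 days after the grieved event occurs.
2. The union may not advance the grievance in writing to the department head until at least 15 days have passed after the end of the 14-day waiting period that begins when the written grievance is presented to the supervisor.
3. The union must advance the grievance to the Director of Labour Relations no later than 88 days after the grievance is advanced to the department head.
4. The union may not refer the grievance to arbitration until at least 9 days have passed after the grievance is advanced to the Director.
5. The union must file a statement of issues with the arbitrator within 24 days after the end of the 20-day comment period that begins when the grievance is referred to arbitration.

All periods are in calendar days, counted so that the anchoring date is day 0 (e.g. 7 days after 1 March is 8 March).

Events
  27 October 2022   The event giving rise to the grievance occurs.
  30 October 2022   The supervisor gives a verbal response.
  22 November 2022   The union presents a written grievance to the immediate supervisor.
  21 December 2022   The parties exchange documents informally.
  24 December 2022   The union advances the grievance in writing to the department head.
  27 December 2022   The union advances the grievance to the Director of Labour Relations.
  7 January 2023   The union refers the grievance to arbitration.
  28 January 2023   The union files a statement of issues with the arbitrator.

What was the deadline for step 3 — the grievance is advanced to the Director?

Step 3 runs from 24 December 2022, when the grievance is advanced to the department head. 88 days after 24 December 2022 is 22 March 2023.

22 March 2023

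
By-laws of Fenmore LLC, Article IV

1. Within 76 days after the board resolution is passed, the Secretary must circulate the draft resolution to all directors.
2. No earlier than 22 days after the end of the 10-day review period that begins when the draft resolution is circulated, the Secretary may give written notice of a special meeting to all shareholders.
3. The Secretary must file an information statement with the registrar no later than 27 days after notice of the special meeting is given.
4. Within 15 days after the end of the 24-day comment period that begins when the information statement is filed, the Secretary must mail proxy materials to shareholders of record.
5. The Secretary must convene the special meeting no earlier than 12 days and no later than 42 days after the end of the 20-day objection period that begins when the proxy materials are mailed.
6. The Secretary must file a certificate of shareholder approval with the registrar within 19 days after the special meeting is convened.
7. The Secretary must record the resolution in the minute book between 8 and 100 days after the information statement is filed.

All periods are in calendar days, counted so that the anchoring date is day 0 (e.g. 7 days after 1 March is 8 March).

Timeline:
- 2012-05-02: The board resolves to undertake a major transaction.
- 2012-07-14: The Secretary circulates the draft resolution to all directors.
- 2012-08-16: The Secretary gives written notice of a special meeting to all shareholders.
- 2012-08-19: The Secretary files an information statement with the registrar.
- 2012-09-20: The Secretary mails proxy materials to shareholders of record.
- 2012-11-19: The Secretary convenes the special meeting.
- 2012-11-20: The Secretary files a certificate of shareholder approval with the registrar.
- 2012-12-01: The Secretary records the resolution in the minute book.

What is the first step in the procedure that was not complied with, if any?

Step 7

(1) due by 2012-05-02 + 76 days = 2012-07-17; done 2012-07-14 — timely.
(2) permitted from 2012-07-24 + 22 days = 2012-08-15 onward; 2012-08-16 is on or after that date.
(3) due by 2012-08-16 + 27 days = 2012-09-12; done 2012-08-19 — timely.
(4) due by 2012-09-12 + 15 days = 2012-09-27; done 2012-09-20 — timely.
(5) the permitted window runs from 2012-10-10 + 12 = 2012-10-22 to 2012-10-10 + 42 = 2012-11-21; done 2012-11-19, which is between those dates.
(6) due by 2012-11-19 + 19 days = 2012-12-08; 2012-11-20 is within that limit.
(7) the permitted window runs from 2012-08-19 + 8 = 2012-08-27 to 2012-08-19 + 100 = 2012-11-27; 2012-12-01 is 4 days past the end of the window.
That is the first point of non-compliance.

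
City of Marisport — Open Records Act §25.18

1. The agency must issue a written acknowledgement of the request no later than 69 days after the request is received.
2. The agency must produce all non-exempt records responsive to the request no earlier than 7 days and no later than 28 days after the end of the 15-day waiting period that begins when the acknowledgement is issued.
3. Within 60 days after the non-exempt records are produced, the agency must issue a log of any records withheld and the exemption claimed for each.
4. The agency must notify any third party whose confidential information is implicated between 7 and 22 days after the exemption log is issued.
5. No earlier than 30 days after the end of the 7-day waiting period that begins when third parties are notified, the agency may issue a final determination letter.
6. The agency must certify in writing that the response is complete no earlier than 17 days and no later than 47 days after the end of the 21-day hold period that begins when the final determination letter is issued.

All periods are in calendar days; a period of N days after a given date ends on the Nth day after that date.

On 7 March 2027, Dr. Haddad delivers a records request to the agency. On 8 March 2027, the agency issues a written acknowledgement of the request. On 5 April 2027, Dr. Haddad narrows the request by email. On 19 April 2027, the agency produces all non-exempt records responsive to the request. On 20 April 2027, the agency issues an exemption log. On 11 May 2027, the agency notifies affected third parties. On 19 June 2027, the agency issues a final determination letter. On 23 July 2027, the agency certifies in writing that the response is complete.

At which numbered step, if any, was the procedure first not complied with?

Step 6

Step 1: 69 days after 7 March 2027 (when the request is received) is 15 May 2027; completed 8 March 2027, before the deadline.
Step 2: the window is 7–28 days after 23 March 2027 (end of the 15-day waiting period, which began when the acknowledgement is issued on 8 March 2027), so 30 March 2027 through 20 April 2027; done 19 April 2027 — within the window.
Step 3: 60 days after 19 April 2027 (when the non-exempt records are produced) is 18 June 2027; done 20 April 2027 — timely.
Step 4: the window is 7–22 days after 20 April 2027 (when the exemption log is issued), so 27 April 2027 through 12 May 2027; done 11 May 2027 — within the window.
Step 5: the earliest permitted date is 30 days after 18 May 2027 (end of the 7-day waiting period, which began when third parties are notified on 11 May 2027), i.e. 17 June 2027; 19 June 2027 is on or after that date.
Step 6: the window is 17–47 days after 10 July 2027 (end of the 21-day hold period, which began when the final determination letter is issued on 19 June 2027), so 27 July 2027 through 26 August 2027; done 23 July 2027 — 4 days before the window opened.
Later steps need not be reached.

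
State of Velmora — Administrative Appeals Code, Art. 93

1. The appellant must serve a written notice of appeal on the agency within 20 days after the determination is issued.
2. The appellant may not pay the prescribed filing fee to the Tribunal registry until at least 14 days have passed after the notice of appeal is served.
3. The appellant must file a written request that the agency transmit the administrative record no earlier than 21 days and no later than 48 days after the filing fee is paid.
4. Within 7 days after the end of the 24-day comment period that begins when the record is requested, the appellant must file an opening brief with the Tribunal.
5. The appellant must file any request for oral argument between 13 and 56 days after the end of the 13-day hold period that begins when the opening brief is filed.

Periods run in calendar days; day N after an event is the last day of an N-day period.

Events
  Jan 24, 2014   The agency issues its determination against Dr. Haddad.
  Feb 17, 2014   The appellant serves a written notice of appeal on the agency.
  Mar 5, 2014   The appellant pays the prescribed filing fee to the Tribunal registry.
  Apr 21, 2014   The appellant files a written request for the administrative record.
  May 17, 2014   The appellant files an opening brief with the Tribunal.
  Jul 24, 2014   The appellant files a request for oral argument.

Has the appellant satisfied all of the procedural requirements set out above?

Step 1 — counting 20 days from Jan 24, 2014 (when the determination is issued) gives a deadline of Feb 13, 2014; done Feb 17, 2014 — 4 days late.
That is the first point of non-compliance.

No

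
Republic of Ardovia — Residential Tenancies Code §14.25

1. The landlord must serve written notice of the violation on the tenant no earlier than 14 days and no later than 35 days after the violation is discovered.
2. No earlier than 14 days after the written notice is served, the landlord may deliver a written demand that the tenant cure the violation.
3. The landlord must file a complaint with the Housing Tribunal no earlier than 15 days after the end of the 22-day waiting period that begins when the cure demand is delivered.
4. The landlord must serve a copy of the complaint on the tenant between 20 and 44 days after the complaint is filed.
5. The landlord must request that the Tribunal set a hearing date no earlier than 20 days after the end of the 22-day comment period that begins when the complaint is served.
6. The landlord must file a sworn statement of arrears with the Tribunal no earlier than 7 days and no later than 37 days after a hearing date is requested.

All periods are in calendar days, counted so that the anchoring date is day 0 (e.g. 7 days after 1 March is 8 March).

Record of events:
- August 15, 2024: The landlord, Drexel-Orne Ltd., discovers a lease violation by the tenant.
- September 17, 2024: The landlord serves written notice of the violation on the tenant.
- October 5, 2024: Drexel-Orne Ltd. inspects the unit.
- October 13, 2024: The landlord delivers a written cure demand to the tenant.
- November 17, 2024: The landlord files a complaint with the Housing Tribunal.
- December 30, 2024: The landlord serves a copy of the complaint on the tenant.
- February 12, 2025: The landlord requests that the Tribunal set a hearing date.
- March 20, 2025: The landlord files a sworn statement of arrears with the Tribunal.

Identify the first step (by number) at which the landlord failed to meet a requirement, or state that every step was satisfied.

Step 1: the window is 14–35 days after August 15, 2024 (when the violation is discovered), so August 29, 2024 through September 19, 2024; September 17, 2024 falls inside that range.
Step 2: the earliest permitted date is 14 days after September 17, 2024 (when the written notice is served), i.e. October 1, 2024; done October 13, 2024 — permitted.
Step 3: the earliest permitted date is 15 days after November 4, 2024 (end of the 22-day waiting period, which began when the cure demand is delivered on October 13, 2024), i.e. November 19, 2024; November 17, 2024 is 2 days before the earliest permitted date.
That is the first point of non-compliance.

Step 3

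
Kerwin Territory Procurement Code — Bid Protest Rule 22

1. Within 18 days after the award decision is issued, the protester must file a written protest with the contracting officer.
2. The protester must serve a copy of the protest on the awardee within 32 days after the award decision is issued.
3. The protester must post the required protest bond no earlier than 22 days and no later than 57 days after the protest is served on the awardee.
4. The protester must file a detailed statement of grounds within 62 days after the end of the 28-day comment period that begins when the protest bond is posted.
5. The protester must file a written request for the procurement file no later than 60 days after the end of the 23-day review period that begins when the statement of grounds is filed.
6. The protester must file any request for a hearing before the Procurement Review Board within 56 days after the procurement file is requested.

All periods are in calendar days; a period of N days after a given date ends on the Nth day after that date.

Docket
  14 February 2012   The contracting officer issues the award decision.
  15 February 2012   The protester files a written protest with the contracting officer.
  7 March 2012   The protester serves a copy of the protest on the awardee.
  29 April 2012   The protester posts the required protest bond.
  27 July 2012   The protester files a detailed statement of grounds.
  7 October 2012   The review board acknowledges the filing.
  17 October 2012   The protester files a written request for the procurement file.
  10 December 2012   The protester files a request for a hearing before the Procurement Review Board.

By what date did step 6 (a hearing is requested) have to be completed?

Step 6 runs from 17 October 2012, when the procurement file is requested. 56 days after 17 October 2012 is 12 December 2012.

12 December 2012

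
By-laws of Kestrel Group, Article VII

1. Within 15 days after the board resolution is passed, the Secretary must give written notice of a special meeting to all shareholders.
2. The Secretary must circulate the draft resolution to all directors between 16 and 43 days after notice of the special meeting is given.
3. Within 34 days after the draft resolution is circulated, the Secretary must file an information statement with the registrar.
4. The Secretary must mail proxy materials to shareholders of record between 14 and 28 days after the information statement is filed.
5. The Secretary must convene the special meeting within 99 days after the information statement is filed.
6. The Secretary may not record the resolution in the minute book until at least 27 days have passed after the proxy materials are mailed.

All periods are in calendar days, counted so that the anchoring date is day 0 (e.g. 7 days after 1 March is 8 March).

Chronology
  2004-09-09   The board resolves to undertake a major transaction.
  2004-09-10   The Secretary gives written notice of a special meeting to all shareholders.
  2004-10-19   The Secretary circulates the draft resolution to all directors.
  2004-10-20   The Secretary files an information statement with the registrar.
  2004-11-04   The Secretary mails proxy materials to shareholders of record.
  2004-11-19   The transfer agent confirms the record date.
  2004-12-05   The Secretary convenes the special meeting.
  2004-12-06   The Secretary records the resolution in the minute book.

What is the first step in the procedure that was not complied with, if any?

Step 1: 15 days after 2004-09-09 (when the board resolution is passed) is 2004-09-24; done 2004-09-10 — timely.
Step 2: the window is 16–43 days after 2004-09-10 (when notice of the special meeting is given), so 2004-09-26 through 2004-10-23; done 2004-10-19 — within the window.
Step 3: 34 days after 2004-10-19 (when the draft resolution is circulated) is 2004-11-22; 2004-10-20 is within that limit.
Step 4: the window is 14–28 days after 2004-10-20 (when the information statement is filed), so 2004-11-03 through 2004-11-17; done 2004-11-04 — within the window.
Step 5: 99 days after 2004-10-20 (when the information statement is filed) is 2005-01-27; 2004-12-05 is within that limit.
Step 6: the earliest permitted date is 27 days after 2004-11-04 (when the proxy materials are mailed), i.e. 2004-12-01; done 2004-12-06 — permitted.

None — every step was satisfied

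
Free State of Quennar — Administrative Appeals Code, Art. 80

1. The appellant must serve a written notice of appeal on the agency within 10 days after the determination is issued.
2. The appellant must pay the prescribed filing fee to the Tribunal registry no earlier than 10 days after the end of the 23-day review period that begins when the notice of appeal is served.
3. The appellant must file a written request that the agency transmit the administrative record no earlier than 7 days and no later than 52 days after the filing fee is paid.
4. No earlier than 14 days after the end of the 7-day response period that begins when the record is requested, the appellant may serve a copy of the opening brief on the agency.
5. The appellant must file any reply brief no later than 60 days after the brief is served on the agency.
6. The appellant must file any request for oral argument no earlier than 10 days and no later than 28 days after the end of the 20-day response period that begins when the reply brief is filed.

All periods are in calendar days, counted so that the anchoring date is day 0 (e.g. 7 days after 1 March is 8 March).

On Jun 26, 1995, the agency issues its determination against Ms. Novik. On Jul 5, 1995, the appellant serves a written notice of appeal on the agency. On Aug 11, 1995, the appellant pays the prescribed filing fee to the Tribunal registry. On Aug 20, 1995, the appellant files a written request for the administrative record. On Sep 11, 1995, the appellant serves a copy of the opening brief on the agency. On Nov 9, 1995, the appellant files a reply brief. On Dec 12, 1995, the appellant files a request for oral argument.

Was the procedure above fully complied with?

Step 1: 10 days after Jun 26, 1995 (when the determination is issued) is Jul 6, 1995; Jul 5, 1995 is within that limit.
Step 2: the earliest permitted date is 10 days after Jul 28, 1995 (end of the 23-day review period, which began when the notice of appeal is served on Jul 5, 1995), i.e. Aug 7, 1995; Aug 11, 1995 is on or after that date.
Step 3: the window is 7–52 days after Aug 11, 1995 (when the filing fee is paid), so Aug 18, 1995 through Oct 2, 1995; done Aug 20, 1995 — within the window.
Step 4: the earliest permitted date is 14 days after Aug 27, 1995 (end of the 7-day response period, which began when the record is requested on Aug 20, 1995), i.e. Sep 10, 1995; done Sep 11, 1995, after the minimum wait.
Step 5: 60 days after Sep 11, 1995 (when the brief is served on the agency) is Nov 10, 1995; completed Nov 9, 1995, before the deadline.
Step 6: the window is 10–28 days after Nov 29, 1995 (end of the 20-day response period, which began when the reply brief is filed on Nov 9, 1995), so Dec 9, 1995 through Dec 27, 1995; done Dec 12, 1995, which is between those dates.

Yes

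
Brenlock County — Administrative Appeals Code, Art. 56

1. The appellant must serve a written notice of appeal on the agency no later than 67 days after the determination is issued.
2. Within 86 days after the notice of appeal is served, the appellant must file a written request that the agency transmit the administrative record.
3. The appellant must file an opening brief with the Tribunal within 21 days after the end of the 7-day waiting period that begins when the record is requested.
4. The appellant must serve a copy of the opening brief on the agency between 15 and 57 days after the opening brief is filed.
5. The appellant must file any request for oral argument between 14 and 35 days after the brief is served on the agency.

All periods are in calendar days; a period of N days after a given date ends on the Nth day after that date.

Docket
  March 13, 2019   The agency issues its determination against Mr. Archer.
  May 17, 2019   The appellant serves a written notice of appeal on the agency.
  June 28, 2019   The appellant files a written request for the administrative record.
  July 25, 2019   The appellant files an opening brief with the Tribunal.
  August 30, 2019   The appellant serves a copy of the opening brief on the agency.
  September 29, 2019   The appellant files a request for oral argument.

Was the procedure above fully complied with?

(1) due by March 13, 2019 + 67 days = May 19, 2019; May 17, 2019 is within that limit.
(2) due by May 17, 2019 + 86 days = August 11, 2019; completed June 28, 2019, before the deadline.
(3) due by July 5, 2019 + 21 days = July 26, 2019; done July 25, 2019 — timely.
(4) the permitted window runs from July 25, 2019 + 15 = August 9, 2019 to July 25, 2019 + 57 = September 20, 2019; done August 30, 2019 — within the window.
(5) the permitted window runs from August 30, 2019 + 14 = September 13, 2019 to August 30, 2019 + 35 = October 4, 2019; done September 29, 2019 — within the window.

Yes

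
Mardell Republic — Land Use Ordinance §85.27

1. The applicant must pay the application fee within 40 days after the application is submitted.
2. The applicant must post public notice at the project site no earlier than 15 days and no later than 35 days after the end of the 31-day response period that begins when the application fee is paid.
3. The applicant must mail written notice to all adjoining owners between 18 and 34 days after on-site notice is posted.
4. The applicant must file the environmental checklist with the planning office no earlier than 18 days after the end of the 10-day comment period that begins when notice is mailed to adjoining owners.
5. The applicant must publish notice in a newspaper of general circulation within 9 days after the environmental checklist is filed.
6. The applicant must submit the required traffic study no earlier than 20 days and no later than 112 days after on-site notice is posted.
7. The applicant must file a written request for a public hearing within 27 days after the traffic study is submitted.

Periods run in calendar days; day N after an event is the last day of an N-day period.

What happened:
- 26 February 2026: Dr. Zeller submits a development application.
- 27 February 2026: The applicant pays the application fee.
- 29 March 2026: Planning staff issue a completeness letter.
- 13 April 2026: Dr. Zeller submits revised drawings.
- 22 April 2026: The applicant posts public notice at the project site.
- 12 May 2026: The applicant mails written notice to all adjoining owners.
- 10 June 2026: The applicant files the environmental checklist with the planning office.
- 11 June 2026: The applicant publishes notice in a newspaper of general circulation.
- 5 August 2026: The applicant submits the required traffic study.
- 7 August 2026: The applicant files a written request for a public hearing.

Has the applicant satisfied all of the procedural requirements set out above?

Step 1: 40 days after 26 February 2026 (when the application is submitted) is 7 April 2026; completed 27 February 2026, before the deadline.
Step 2: the window is 15–35 days after 30 March 2026 (end of the 31-day response period, which began when the application fee is paid on 27 February 2026), so 14 April 2026 through 4 May 2026; done 22 April 2026, which is between those dates.
Step 3: the window is 18–34 days after 22 April 2026 (when on-site notice is posted), so 10 May 2026 through 26 May 2026; done 12 May 2026 — within the window.
Step 4: the earliest permitted date is 18 days after 22 May 2026 (end of the 10-day comment period, which began when notice is mailed to adjoining owners on 12 May 2026), i.e. 9 June 2026; done 10 June 2026, after the minimum wait.
Step 5: 9 days after 10 June 2026 (when the environmental checklist is filed) is 19 June 2026; done 11 June 2026 — timely.
Step 6: the window is 20–112 days after 22 April 2026 (when on-site notice is posted), so 12 May 2026 through 12 August 2026; done 5 August 2026, which is between those dates.
Step 7: 27 days after 5 August 2026 (when the traffic study is submitted) is 1 September 2026; 7 August 2026 is within that limit.

Yes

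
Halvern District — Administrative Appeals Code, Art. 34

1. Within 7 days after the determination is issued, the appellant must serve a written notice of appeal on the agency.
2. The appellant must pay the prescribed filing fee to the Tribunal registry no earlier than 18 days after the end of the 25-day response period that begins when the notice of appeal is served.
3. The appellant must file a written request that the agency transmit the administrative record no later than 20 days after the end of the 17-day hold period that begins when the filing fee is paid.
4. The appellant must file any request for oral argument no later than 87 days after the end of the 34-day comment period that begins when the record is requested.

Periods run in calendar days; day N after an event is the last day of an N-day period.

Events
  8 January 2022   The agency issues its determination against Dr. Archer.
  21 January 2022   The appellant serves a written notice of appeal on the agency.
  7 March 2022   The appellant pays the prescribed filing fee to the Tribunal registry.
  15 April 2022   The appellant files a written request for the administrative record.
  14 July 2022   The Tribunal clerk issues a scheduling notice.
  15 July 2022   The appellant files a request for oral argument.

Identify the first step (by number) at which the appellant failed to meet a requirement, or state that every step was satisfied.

Step 1: 7 days after 8 January 2022 (when the determination is issued) is 15 January 2022; done 21 January 2022 — 6 days late.

Step 1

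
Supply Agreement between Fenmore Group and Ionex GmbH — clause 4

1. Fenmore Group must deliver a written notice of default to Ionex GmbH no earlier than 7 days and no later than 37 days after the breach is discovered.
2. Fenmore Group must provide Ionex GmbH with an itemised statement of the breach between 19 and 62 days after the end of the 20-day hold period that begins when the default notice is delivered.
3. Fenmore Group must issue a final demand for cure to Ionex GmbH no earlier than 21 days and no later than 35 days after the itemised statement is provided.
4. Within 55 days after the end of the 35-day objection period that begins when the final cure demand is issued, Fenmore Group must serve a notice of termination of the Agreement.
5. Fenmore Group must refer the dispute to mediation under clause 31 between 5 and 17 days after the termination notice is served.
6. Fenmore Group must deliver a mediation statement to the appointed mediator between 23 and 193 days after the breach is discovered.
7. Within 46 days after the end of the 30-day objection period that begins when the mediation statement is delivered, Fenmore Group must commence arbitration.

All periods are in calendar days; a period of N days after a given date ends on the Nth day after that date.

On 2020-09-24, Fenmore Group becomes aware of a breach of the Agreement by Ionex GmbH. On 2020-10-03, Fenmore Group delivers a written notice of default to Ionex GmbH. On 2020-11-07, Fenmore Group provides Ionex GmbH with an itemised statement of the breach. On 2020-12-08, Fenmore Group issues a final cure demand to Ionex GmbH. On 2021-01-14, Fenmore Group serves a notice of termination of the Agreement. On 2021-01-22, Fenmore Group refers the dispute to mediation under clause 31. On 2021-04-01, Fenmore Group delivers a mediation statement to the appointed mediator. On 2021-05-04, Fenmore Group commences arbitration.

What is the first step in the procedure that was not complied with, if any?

Step 2

(1) the permitted window runs from 2020-09-24 + 7 = 2020-10-01 to 2020-09-24 + 37 = 2020-10-31; done 2020-10-03, which is between those dates.
(2) the permitted window runs from 2020-10-23 + 19 = 2020-11-11 to 2020-10-23 + 62 = 2020-12-24; done 2020-11-07 — 4 days before the window opened.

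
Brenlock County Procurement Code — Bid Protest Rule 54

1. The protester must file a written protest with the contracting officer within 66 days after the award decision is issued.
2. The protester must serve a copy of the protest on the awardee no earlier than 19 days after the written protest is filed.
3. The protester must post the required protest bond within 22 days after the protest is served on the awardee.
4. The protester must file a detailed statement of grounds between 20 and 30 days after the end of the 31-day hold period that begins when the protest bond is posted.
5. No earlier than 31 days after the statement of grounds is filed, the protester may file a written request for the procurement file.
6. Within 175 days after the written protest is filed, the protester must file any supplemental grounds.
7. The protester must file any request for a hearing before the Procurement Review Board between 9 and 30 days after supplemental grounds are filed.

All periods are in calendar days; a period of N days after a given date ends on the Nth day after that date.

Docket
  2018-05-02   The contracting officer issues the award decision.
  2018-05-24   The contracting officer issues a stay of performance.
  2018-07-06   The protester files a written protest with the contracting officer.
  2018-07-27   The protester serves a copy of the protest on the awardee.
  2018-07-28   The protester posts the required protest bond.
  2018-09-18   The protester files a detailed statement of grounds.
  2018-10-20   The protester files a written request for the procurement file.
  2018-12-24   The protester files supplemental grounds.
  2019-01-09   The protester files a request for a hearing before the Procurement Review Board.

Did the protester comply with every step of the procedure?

Step 1 — counting 66 days from 2018-05-02 (when the award decision is issued) gives a deadline of 2018-07-07; 2018-07-06 is within that limit.
Step 2 — must wait 19 days from 2018-07-06 (when the written protest is filed), so not before 2018-07-25; done 2018-07-27, after the minimum wait.
Step 3 — counting 22 days from 2018-07-27 (when the protest is served on the awardee) gives a deadline of 2018-08-18; completed 2018-07-28, before the deadline.
Step 4 — 20 and 30 days from 2018-08-28 (end of the 31-day hold period, which began when the protest bond is posted on 2018-07-28) are 2018-09-17 and 2018-09-27 respectively; done 2018-09-18, which is between those dates.
Step 5 — must wait 31 days from 2018-09-18 (when the statement of grounds is filed), so not before 2018-10-19; done 2018-10-20, after the minimum wait.
Step 6 — counting 175 days from 2018-07-06 (when the written protest is filed) gives a deadline of 2018-12-28; completed 2018-12-24, before the deadline.
Step 7 — 9 and 30 days from 2018-12-24 (when supplemental grounds are filed) are 2019-01-02 and 2019-01-23 respectively; done 2019-01-09 — within the window.

Yes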